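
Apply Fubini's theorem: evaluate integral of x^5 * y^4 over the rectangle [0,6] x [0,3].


By Fubini's theorem, the double integral factors as a product of single integrals:
Step 1: integral_0^6 x^5 dx = [x^6/6] from 0 to 6
     = 6^6/6 = 7776
Step 2: integral_0^3 y^4 dy = [y^5/5] from 0 to 3
     = 3^5/5 = 48.6
Step 3: Double integral = 7776 * 48.6 = 377913.6


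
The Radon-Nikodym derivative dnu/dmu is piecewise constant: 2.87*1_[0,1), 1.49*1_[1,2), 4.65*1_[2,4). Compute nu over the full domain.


Integrate each piece of the Radon-Nikodym derivative:
Step 1: integral_0^1 2.87 dx = 2.87*(1-0) = 2.87*1 = 2.87
Step 2: integral_1^2 1.49 dx = 1.49*(2-1) = 1.49*1 = 1.49
Step 3: integral_2^4 4.65 dx = 4.65*(4-2) = 4.65*2 = 9.3
Total: 2.87 + 1.49 + 9.3 = 13.66


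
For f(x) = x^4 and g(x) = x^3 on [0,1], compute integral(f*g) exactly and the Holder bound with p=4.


Step 1: Exact integral of f*g = integral(x^7, 0, 1) = 1/8
     = 0.125
Step 2: Holder bound with p=4, q=1.333333:
  ||f||_p = (integral x^16 dx)^(1/4) = (1/17)^(1/4) = 0.492479
  ||g||_q = (integral x^4 dx)^(1/1.333333) = (1/5)^(1/1.333333) = 0.29907
Step 3: Holder bound = ||f||_p * ||g||_q = 0.492479 * 0.29907 = 0.147286
Verification: 0.125 <= 0.147286 (Holder holds)


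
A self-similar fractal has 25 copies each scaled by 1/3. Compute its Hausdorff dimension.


For a self-similar set with N copies scaled by 1/r:
dim_H = log(N)/log(r) = log(25)/log(3)
= 3.218876/1.098612
= 2.929947


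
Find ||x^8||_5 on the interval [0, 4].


Step 1: ||f||_5 = (integral_0^4 |x^8|^5 dx)^(1/5)
     = (integral_0^4 x^40 dx)^(1/5)
Step 2: integral_0^4 x^40 dx = [x^41/(41)] from 0 to 4 = 4^41/41
     = 4835703278458516698824704/41 = 1.179440e+23
Step 3: ||f||_5 = (1.179440e+23)^(1/5) = 41146.713964


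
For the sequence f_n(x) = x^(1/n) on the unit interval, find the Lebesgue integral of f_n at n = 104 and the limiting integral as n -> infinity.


At n = 104: f_104(x) = x^(1/104).
Step 1: integral(x^(1/104), 0, 1) = [x^(1/104+1) / (1/104+1)] from 0 to 1
     = 1 / (1/104 + 1) = 1 / ((104+1)/104) = 104/(104+1)
     = 104/105 = 0.990476
Step 2: As n -> infinity, f_n(x) = x^(1/n) -> 1 for x in (0,1], and f_n is increasing in n.
By MCT, lim_n integral(f_n) = integral(lim_n f_n) = integral(1, 0, 1) = 1.
Step 3: Verify convergence: 104/105 = 0.990476 -> 1


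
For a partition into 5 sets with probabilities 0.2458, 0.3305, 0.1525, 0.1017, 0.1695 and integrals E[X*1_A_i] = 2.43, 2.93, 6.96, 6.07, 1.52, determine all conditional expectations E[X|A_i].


For each cell A_i: E[X|A_i] = E[X*1_A_i] / P(A_i)
Step 1: E[X|A_1] = 2.43 / 0.2458 = 9.886086
Step 2: E[X|A_2] = 2.93 / 0.3305 = 8.865356
Step 3: E[X|A_3] = 6.96 / 0.1525 = 45.639344
Step 4: E[X|A_4] = 6.07 / 0.1017 = 59.685349
Step 5: E[X|A_5] = 1.52 / 0.1695 = 8.967552
Verification: E[X] = sum E[X*1_A_i] = 2.43 + 2.93 + 6.96 + 6.07 + 1.52 = 19.91


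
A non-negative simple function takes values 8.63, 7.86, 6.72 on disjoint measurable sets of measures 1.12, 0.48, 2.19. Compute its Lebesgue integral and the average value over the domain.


Step 1: Integral = sum(value_i * measure_i)
= 8.63*1.12 + 7.86*0.48 + 6.72*2.19
= 9.6656 + 3.7728 + 14.7168
= 28.1552
Step 2: Total measure of domain = 1.12 + 0.48 + 2.19 = 3.79
Step 3: Average value = 28.1552 / 3.79 = 7.428813


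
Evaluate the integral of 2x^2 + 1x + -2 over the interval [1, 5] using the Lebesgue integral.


The Lebesgue integral of a Riemann-integrable function agrees with the Riemann integral.
Antiderivative F(x) = (2/3)x^3 + (1/2)x^2 + -2x
F(5) = (2/3)*5^3 + (1/2)*5^2 + -2*5
     = (2/3)*125 + (1/2)*25 + -2*5
     = 83.333333 + 12.5 + -10
     = 85.833333
F(1) = -0.833333
Integral = F(5) - F(1) = 85.833333 - -0.833333 = 86.666667


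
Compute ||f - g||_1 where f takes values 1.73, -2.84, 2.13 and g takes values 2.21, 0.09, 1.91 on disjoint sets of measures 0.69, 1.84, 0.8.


Step 1: Compute differences f_i - g_i:
  1.73 - 2.21 = -0.48
  -2.84 - 0.09 = -2.93
  2.13 - 1.91 = 0.22
Step 2: Compute |diff|^1 * measure for each set:
  |-0.48|^1 * 0.69 = 0.48 * 0.69 = 0.3312
  |-2.93|^1 * 1.84 = 2.93 * 1.84 = 5.3912
  |0.22|^1 * 0.8 = 0.22 * 0.8 = 0.176
Step 3: Sum = 5.8984
Step 4: ||f-g||_1 = (5.8984)^(1/1) = 5.8984


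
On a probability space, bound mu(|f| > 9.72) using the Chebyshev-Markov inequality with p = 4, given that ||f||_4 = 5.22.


Chebyshev/Markov inequality: mu(|f| > eps) <= (||f||_p / eps)^p
Step 1: ||f||_4 / eps = 5.22 / 9.72 = 0.537037
Step 2: Raise to power p = 4:
  (0.537037)^4 = 0.08318
Step 3: Therefore mu(|f| > 9.72) <= 0.08318


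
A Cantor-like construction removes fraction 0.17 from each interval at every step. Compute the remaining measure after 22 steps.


Step 1: At each step, fraction remaining = 1 - 0.17 = 0.83
Step 2: After 22 steps, measure = (0.83)^22
Result = 0.016585


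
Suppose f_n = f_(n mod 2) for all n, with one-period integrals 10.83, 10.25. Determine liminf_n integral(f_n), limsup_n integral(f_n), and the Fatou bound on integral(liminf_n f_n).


The sequence (integral(f_n)) is periodic with period 2, repeating the values 10.83, 10.25 indefinitely.
Step 1: For a periodic sequence, every tail (a_m, a_(m+1), ...) contains all 2 period values infinitely often.
Step 2: Hence inf of every tail = min of the period values = min(10.83, 10.25) = 10.25.
        liminf_n integral(f_n) = sup over m of (inf of tail from m) = 10.25.
Step 3: Similarly sup of every tail = max of the period values = 10.83.
        limsup_n integral(f_n) = 10.83.
Step 4: Fatou's lemma: integral(liminf_n f_n) <= liminf_n integral(f_n) = 10.25.
        So the integral of the pointwise liminf is at most 10.25.


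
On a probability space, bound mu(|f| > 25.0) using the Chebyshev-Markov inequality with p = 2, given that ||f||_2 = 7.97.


Chebyshev/Markov inequality: mu(|f| > eps) <= (||f||_p / eps)^p
Step 1: ||f||_2 / eps = 7.97 / 25.0 = 0.3188
Step 2: Raise to power p = 2:
  (0.3188)^2 = 0.101633
Step 3: Therefore mu(|f| > 25.0) <= 0.101633


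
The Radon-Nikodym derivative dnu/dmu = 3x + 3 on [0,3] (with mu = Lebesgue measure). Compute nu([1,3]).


nu(A) = integral_A (dnu/dmu) dmu = integral_1^3 (3x + 3) dx
Step 1: Antiderivative F(x) = (3/2)x^2 + 3x
Step 2: F(3) = (3/2)*3^2 + 3*3 = 13.5 + 9 = 22.5
Step 3: F(1) = (3/2)*1^2 + 3*1 = 1.5 + 3 = 4.5
Step 4: nu([1,3]) = F(3) - F(1) = 22.5 - 4.5 = 18


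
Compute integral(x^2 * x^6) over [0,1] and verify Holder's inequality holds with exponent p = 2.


Step 1: Exact integral of f*g = integral(x^8, 0, 1) = 1/9
     = 0.111111
Step 2: Holder bound with p=2, q=2:
  ||f||_p = (integral x^4 dx)^(1/2) = (1/5)^(1/2) = 0.447214
  ||g||_q = (integral x^12 dx)^(1/2) = (1/13)^(1/2) = 0.27735
Step 3: Holder bound = ||f||_p * ||g||_q = 0.447214 * 0.27735 = 0.124035
Verification: 0.111111 <= 0.124035 (Holder holds)


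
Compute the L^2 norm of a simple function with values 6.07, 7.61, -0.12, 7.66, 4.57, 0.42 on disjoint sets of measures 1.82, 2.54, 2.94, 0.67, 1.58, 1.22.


Step 1: Compute |f_i|^2 for each value:
  |6.07|^2 = 36.8449
  |7.61|^2 = 57.9121
  |-0.12|^2 = 0.0144
  |7.66|^2 = 58.6756
  |4.57|^2 = 20.8849
  |0.42|^2 = 0.1764
Step 2: Multiply by measures and sum:
  36.8449 * 1.82 = 67.057718
  57.9121 * 2.54 = 147.096734
  0.0144 * 2.94 = 0.042336
  58.6756 * 0.67 = 39.312652
  20.8849 * 1.58 = 32.998142
  0.1764 * 1.22 = 0.215208
Sum = 67.057718 + 147.096734 + 0.042336 + 39.312652 + 32.998142 + 0.215208 = 286.72279
Step 3: Take the p-th root:
||f||_2 = (286.72279)^(1/2) = 16.932891


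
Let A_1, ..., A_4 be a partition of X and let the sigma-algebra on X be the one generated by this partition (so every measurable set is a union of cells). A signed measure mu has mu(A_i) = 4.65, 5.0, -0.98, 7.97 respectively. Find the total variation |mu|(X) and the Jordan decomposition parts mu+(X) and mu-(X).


Step 1: Every measurable set is a union of atoms (the cells / points), so a Hahn decomposition is
  obtained by grouping atoms by sign: P = union of atoms with mu > 0, N = union of the remaining atoms.
  Atoms in P (indices): 1, 2, 4;  atoms in N (indices): 3
  Positive values: 4.65, 5, 7.97
  Negative values: -0.98
Step 2: mu+(X) = mu(P) = sum of positive atom values = 17.62
Step 3: mu-(X) = -mu(N) = sum of |negative atom values| = 0.98
Step 4: |mu|(X) = mu+(X) + mu-(X) = 17.62 + 0.98 = 18.6


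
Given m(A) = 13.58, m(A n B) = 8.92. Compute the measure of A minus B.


m(A \ B) = m(A) - m(A n B)
= 13.58 - 8.92
= 4.66


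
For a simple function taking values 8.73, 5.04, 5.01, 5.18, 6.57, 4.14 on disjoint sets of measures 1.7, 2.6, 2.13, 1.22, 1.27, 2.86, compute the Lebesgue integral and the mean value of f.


Step 1: Integral = sum(value_i * measure_i)
= 8.73*1.7 + 5.04*2.6 + 5.01*2.13 + 5.18*1.22 + 6.57*1.27 + 4.14*2.86
= 14.841 + 13.104 + 10.6713 + 6.3196 + 8.3439 + 11.8404
= 65.1202
Step 2: Total measure of domain = 1.7 + 2.6 + 2.13 + 1.22 + 1.27 + 2.86 = 11.78
Step 3: Average value = 65.1202 / 11.78 = 5.528031


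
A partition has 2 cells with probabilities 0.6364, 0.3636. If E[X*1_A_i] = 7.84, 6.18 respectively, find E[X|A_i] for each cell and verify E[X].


For each cell A_i: E[X|A_i] = E[X*1_A_i] / P(A_i)
Step 1: E[X|A_1] = 7.84 / 0.6364 = 12.319296
Step 2: E[X|A_2] = 6.18 / 0.3636 = 16.9967
Verification: E[X] = sum E[X*1_A_i] = 7.84 + 6.18 = 14.02


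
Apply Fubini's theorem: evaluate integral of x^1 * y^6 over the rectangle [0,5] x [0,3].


By Fubini's theorem, the double integral factors as a product of single integrals:
Step 1: integral_0^5 x^1 dx = [x^2/2] from 0 to 5
     = 5^2/2 = 12.5
Step 2: integral_0^3 y^6 dy = [y^7/7] from 0 to 3
     = 3^7/7 = 312.428571
Step 3: Double integral = 12.5 * 312.428571 = 3905.357143


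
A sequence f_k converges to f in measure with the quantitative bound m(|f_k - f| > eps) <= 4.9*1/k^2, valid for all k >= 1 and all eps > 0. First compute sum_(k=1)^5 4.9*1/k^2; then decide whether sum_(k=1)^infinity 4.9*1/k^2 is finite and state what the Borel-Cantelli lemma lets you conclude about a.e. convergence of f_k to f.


Step 1: List the terms 4.9*1/k^2 for k = 1 to 5:
  k=1: 4.9
  k=2: 1.225
  k=3: 0.544444
  k=4: 0.30625
  k=5: 0.196
Step 2: Partial sum = 4.9 + 1.225 + 0.544444 + 0.30625 + 0.196
     = 7.171694
Step 3: The full series sum_(k>=1) 4.9*1/k^2 converges (p-series with p = 2 > 1; a constant multiple of a convergent series converges).
Step 4: Fix eps > 0. Since sum_k m(|f_k - f| > eps) < infinity, the Borel-Cantelli lemma gives
        m(limsup_k {|f_k - f| > eps}) = 0, i.e. for a.e. x, |f_k(x) - f(x)| <= eps for all large k.
        Applying this with eps = 1/j for j = 1, 2, ... and intersecting the countably many full-measure sets,
        for a.e. x we get limsup_k |f_k(x) - f(x)| <= 1/j for every j, hence f_k -> f almost everywhere.
Conclusion: series converges; Borel-Cantelli yields f_k -> f a.e.


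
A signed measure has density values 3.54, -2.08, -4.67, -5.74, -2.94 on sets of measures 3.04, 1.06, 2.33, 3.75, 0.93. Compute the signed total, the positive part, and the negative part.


Step 1: Compute signed measure on each set:
  Set 1: 3.54 * 3.04 = 10.7616
  Set 2: -2.08 * 1.06 = -2.2048
  Set 3: -4.67 * 2.33 = -10.8811
  Set 4: -5.74 * 3.75 = -21.525
  Set 5: -2.94 * 0.93 = -2.7342
Step 2: Total signed measure = (10.7616) + (-2.2048) + (-10.8811) + (-21.525) + (-2.7342)
     = -26.5835
Step 3: Positive part mu+(X) = sum of positive contributions = 10.7616
Step 4: Negative part mu-(X) = |sum of negative contributions| = 37.3451


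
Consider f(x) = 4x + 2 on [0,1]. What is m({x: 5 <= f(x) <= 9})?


f^(-1)([5, 9]) = {x : 5 <= 4x + 2 <= 9}
Solving: (5 - 2)/4 <= x <= (9 - 2)/4
= [0.75, 1.75]
Intersecting with [0,1]: [0.75, 1]
Measure = 1 - 0.75 = 0.25


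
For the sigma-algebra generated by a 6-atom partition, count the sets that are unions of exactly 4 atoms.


Each element of F is a union of some subset of the 6 atoms.
Elements that are unions of exactly 4 atoms correspond to 4-element subsets of the 6 atoms.
Count = C(6, 4) = 6! / (4! * 2!) = 15.


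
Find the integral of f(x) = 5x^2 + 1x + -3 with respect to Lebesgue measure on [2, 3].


The Lebesgue integral of a Riemann-integrable function agrees with the Riemann integral.
Antiderivative F(x) = (5/3)x^3 + (1/2)x^2 + -3x
F(3) = (5/3)*3^3 + (1/2)*3^2 + -3*3
     = (5/3)*27 + (1/2)*9 + -3*3
     = 45 + 4.5 + -9
     = 40.5
F(2) = 9.333333
Integral = F(3) - F(2) = 40.5 - 9.333333 = 31.166667


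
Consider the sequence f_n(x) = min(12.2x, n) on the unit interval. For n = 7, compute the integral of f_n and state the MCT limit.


f(x) = 12.2x on [0,1]; f_n(x) = min(12.2x, n). At n = 7:
Step 1: f(x) reaches 7 at x = 7/12.2 = 0.57377
Step 2: integral(f_7) = integral(12.2x, 0, 0.57377) + integral(7, 0.57377, 1)
       = 12.2*0.57377^2/2 + 7*(1 - 0.57377)
       = 2.008197 + 2.983607
       = 4.991803
Step 3: As n -> infinity, f_n increases to f, so by MCT integral(f_n) -> integral(f) = 12.2/2 = 6.1.
Convergence: integral(f_7) = 4.991803 -> 6.1 as n -> infinity


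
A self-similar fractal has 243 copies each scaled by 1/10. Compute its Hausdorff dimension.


For a self-similar set with N copies scaled by 1/r:
dim_H = log(N)/log(r) = log(243)/log(10)
= 5.493061/2.302585
= 2.385606


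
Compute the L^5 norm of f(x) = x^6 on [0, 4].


Step 1: ||f||_5 = (integral_0^4 |x^6|^5 dx)^(1/5)
     = (integral_0^4 x^30 dx)^(1/5)
Step 2: integral_0^4 x^30 dx = [x^31/(31)] from 0 to 4 = 4^31/31
     = 4611686018427387904/31 = 1.487641e+17
Step 3: ||f||_5 = (1.487641e+17)^(1/5) = 2719.566028


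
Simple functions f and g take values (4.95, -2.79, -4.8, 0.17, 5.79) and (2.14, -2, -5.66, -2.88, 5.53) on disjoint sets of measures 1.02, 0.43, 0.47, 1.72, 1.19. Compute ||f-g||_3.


Step 1: Compute differences f_i - g_i:
  4.95 - 2.14 = 2.81
  -2.79 - -2 = -0.79
  -4.8 - -5.66 = 0.86
  0.17 - -2.88 = 3.05
  5.79 - 5.53 = 0.26
Step 2: Compute |diff|^3 * measure for each set:
  |2.81|^3 * 1.02 = 22.188041 * 1.02 = 22.631802
  |-0.79|^3 * 0.43 = 0.493039 * 0.43 = 0.212007
  |0.86|^3 * 0.47 = 0.636056 * 0.47 = 0.298946
  |3.05|^3 * 1.72 = 28.372625 * 1.72 = 48.800915
  |0.26|^3 * 1.19 = 0.017576 * 1.19 = 0.020915
Step 3: Sum = 71.964585
Step 4: ||f-g||_3 = (71.964585)^(1/3) = 4.159485


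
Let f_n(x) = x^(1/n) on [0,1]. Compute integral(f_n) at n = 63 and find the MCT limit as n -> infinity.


At n = 63: f_63(x) = x^(1/63).
Step 1: integral(x^(1/63), 0, 1) = [x^(1/63+1) / (1/63+1)] from 0 to 1
     = 1 / (1/63 + 1) = 1 / ((63+1)/63) = 63/(63+1)
     = 63/64 = 0.984375
Step 2: As n -> infinity, f_n(x) = x^(1/n) -> 1 for x in (0,1], and f_n is increasing in n.
By MCT, lim_n integral(f_n) = integral(lim_n f_n) = integral(1, 0, 1) = 1.
Step 3: Verify convergence: 63/64 = 0.984375 -> 1


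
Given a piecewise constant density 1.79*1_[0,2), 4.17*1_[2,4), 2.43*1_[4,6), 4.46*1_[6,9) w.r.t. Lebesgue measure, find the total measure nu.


Integrate each piece of the Radon-Nikodym derivative:
Step 1: integral_0^2 1.79 dx = 1.79*(2-0) = 1.79*2 = 3.58
Step 2: integral_2^4 4.17 dx = 4.17*(4-2) = 4.17*2 = 8.34
Step 3: integral_4^6 2.43 dx = 2.43*(6-4) = 2.43*2 = 4.86
Step 4: integral_6^9 4.46 dx = 4.46*(9-6) = 4.46*3 = 13.38
Total: 3.58 + 8.34 + 4.86 + 13.38 = 30.16


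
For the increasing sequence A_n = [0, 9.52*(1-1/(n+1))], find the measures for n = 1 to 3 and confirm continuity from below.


By continuity of measure from below: if A_n increases to A, then m(A_n) -> m(A).
Here A = [0, 9.52], so m(A) = 9.52
Step 1: a_1 = 9.52*(1 - 1/2) = 4.76, m(A_1) = 4.76
Step 2: a_2 = 9.52*(1 - 1/3) = 6.3467, m(A_2) = 6.3467
Step 3: a_3 = 9.52*(1 - 1/4) = 7.14, m(A_3) = 7.14
Limit: m(A_n) -> m([0,9.52]) = 9.52


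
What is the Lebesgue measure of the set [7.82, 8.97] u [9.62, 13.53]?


For pairwise disjoint intervals, m(union) = sum of lengths.
= (8.97 - 7.82) + (13.53 - 9.62)
= 1.15 + 3.91
= 5.06


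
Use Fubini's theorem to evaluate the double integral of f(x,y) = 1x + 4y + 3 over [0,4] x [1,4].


By Fubini, integrate in x first, then y.
Step 1: Fix y, integrate over x in [0,4]:
  integral(1x + 4y + 3, x=0..4)
  = 1*(4^2 - 0^2)/2 + (4y + 3)*(4 - 0)
  = 8 + (4y + 3)*4
  = 8 + 16y + 12
  = 20 + 16y
Step 2: Integrate over y in [1,4]:
  integral(20 + 16y, y=1..4)
  = 20*3 + 16*(4^2 - 1^2)/2
  = 60 + 120
  = 180


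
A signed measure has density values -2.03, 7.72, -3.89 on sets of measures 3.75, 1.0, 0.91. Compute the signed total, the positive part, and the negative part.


Step 1: Compute signed measure on each set:
  Set 1: -2.03 * 3.75 = -7.6125
  Set 2: 7.72 * 1.0 = 7.72
  Set 3: -3.89 * 0.91 = -3.5399
Step 2: Total signed measure = (-7.6125) + (7.72) + (-3.5399)
     = -3.4324
Step 3: Positive part mu+(X) = sum of positive contributions = 7.72
Step 4: Negative part mu-(X) = |sum of negative contributions| = 11.1524


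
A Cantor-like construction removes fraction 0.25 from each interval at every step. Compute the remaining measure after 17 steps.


Step 1: At each step, fraction remaining = 1 - 0.25 = 0.75
Step 2: After 17 steps, measure = (0.75)^17
Result = 0.007517


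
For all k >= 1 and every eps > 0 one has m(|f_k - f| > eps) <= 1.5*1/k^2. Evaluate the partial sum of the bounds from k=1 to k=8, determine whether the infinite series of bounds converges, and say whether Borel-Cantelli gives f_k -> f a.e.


Step 1: List the terms 1.5*1/k^2 for k = 1 to 8:
  k=1: 1.5
  k=2: 0.375
  k=3: 0.166667
  k=4: 0.09375
  k=5: 0.06
  k=6: 0.041667
  k=7: 0.030612
  k=8: 0.023438
Step 2: Partial sum = 1.5 + 0.375 + 0.166667 + 0.09375 + 0.06 + 0.041667 + 0.030612 + 0.023438
     = 2.291133
Step 3: The full series sum_(k>=1) 1.5*1/k^2 converges (p-series with p = 2 > 1; a constant multiple of a convergent series converges).
Step 4: Fix eps > 0. Since sum_k m(|f_k - f| > eps) < infinity, the Borel-Cantelli lemma gives
        m(limsup_k {|f_k - f| > eps}) = 0, i.e. for a.e. x, |f_k(x) - f(x)| <= eps for all large k.
        Applying this with eps = 1/j for j = 1, 2, ... and intersecting the countably many full-measure sets,
        for a.e. x we get limsup_k |f_k(x) - f(x)| <= 1/j for every j, hence f_k -> f almost everywhere.
Conclusion: series converges; Borel-Cantelli yields f_k -> f a.e.


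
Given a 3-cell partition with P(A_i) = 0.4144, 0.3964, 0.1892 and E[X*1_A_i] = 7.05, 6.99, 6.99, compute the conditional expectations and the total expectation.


For each cell A_i: E[X|A_i] = E[X*1_A_i] / P(A_i)
Step 1: E[X|A_1] = 7.05 / 0.4144 = 17.012548
Step 2: E[X|A_2] = 6.99 / 0.3964 = 17.633703
Step 3: E[X|A_3] = 6.99 / 0.1892 = 36.945032
Verification: E[X] = sum E[X*1_A_i] = 7.05 + 6.99 + 6.99 = 21.03


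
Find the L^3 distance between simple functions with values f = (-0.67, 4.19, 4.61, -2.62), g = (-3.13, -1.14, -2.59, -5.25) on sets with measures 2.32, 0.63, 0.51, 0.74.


Step 1: Compute differences f_i - g_i:
  -0.67 - -3.13 = 2.46
  4.19 - -1.14 = 5.33
  4.61 - -2.59 = 7.2
  -2.62 - -5.25 = 2.63
Step 2: Compute |diff|^3 * measure for each set:
  |2.46|^3 * 2.32 = 14.886936 * 2.32 = 34.537692
  |5.33|^3 * 0.63 = 151.419437 * 0.63 = 95.394245
  |7.2|^3 * 0.51 = 373.248 * 0.51 = 190.35648
  |2.63|^3 * 0.74 = 18.191447 * 0.74 = 13.461671
Step 3: Sum = 333.750088
Step 4: ||f-g||_3 = (333.750088)^(1/3) = 6.936501


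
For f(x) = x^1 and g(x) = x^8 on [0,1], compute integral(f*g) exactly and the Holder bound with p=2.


Step 1: Exact integral of f*g = integral(x^9, 0, 1) = 1/10
     = 0.1
Step 2: Holder bound with p=2, q=2:
  ||f||_p = (integral x^2 dx)^(1/2) = (1/3)^(1/2) = 0.57735
  ||g||_q = (integral x^16 dx)^(1/2) = (1/17)^(1/2) = 0.242536
Step 3: Holder bound = ||f||_p * ||g||_q = 0.57735 * 0.242536 = 0.140028
Verification: 0.1 <= 0.140028 (Holder holds)


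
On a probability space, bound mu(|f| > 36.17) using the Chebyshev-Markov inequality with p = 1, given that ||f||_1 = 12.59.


Chebyshev/Markov inequality: mu(|f| > eps) <= (||f||_p / eps)^p
Step 1: ||f||_1 / eps = 12.59 / 36.17 = 0.348079
Step 2: Raise to power p = 1:
  (0.348079)^1 = 0.348079
Step 3: Therefore mu(|f| > 36.17) <= 0.348079


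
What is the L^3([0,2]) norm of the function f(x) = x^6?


Step 1: ||f||_3 = (integral_0^2 |x^6|^3 dx)^(1/3)
     = (integral_0^2 x^18 dx)^(1/3)
Step 2: integral_0^2 x^18 dx = [x^19/(19)] from 0 to 2 = 2^19/19
     = 524288/19 = 27594.105263
Step 3: ||f||_3 = (27594.105263)^(1/3) = 30.218445


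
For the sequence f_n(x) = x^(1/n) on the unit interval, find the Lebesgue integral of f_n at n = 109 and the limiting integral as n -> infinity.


At n = 109: f_109(x) = x^(1/109).
Step 1: integral(x^(1/109), 0, 1) = [x^(1/109+1) / (1/109+1)] from 0 to 1
     = 1 / (1/109 + 1) = 1 / ((109+1)/109) = 109/(109+1)
     = 109/110 = 0.990909
Step 2: As n -> infinity, f_n(x) = x^(1/n) -> 1 for x in (0,1], and f_n is increasing in n.
By MCT, lim_n integral(f_n) = integral(lim_n f_n) = integral(1, 0, 1) = 1.
Step 3: Verify convergence: 109/110 = 0.990909 -> 1


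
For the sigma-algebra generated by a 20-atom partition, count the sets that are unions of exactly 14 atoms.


Each element of F is a union of some subset of the 20 atoms.
Elements that are unions of exactly 14 atoms correspond to 14-element subsets of the 20 atoms.
Count = C(20, 14) = 20! / (14! * 6!) = 38760.


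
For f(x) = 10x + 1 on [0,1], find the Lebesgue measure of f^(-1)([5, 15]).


f^(-1)([5, 15]) = {x : 5 <= 10x + 1 <= 15}
Solving: (5 - 1)/10 <= x <= (15 - 1)/10
= [0.4, 1.4]
Intersecting with [0,1]: [0.4, 1]
Measure = 1 - 0.4 = 0.6


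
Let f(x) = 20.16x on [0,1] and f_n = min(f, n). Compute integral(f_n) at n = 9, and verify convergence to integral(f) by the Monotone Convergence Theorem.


f(x) = 20.16x on [0,1]; f_n(x) = min(20.16x, n). At n = 9:
Step 1: f(x) reaches 9 at x = 9/20.16 = 0.446429
Step 2: integral(f_9) = integral(20.16x, 0, 0.446429) + integral(9, 0.446429, 1)
       = 20.16*0.446429^2/2 + 9*(1 - 0.446429)
       = 2.008929 + 4.982143
       = 6.991071
Step 3: As n -> infinity, f_n increases to f, so by MCT integral(f_n) -> integral(f) = 20.16/2 = 10.08.
Convergence: integral(f_9) = 6.991071 -> 10.08 as n -> infinity


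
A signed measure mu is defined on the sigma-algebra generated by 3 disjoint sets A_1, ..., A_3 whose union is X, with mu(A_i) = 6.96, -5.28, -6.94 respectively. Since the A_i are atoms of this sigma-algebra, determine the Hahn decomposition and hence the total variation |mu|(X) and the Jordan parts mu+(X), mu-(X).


Step 1: Every measurable set is a union of atoms (the cells / points), so a Hahn decomposition is
  obtained by grouping atoms by sign: P = union of atoms with mu > 0, N = union of the remaining atoms.
  Atoms in P (indices): 1;  atoms in N (indices): 2, 3
  Positive values: 6.96
  Negative values: -5.28, -6.94
Step 2: mu+(X) = mu(P) = sum of positive atom values = 6.96
Step 3: mu-(X) = -mu(N) = sum of |negative atom values| = 12.22
Step 4: |mu|(X) = mu+(X) + mu-(X) = 6.96 + 12.22 = 19.18


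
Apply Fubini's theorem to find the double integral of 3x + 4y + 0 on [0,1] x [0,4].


By Fubini, integrate in x first, then y.
Step 1: Fix y, integrate over x in [0,1]:
  integral(3x + 4y + 0, x=0..1)
  = 3*(1^2 - 0^2)/2 + (4y + 0)*(1 - 0)
  = 1.5 + (4y + 0)*1
  = 1.5 + 4y + 0
  = 1.5 + 4y
Step 2: Integrate over y in [0,4]:
  integral(1.5 + 4y, y=0..4)
  = 1.5*4 + 4*(4^2 - 0^2)/2
  = 6 + 32
  = 38


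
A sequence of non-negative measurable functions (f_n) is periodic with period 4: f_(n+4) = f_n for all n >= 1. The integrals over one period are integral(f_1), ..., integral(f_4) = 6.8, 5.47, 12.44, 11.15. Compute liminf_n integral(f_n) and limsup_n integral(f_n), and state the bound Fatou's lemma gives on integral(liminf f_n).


The sequence (integral(f_n)) is periodic with period 4, repeating the values 6.8, 5.47, 12.44, 11.15 indefinitely.
Step 1: For a periodic sequence, every tail (a_m, a_(m+1), ...) contains all 4 period values infinitely often.
Step 2: Hence inf of every tail = min of the period values = min(6.8, 5.47, 12.44, 11.15) = 5.47.
        liminf_n integral(f_n) = sup over m of (inf of tail from m) = 5.47.
Step 3: Similarly sup of every tail = max of the period values = 12.44.
        limsup_n integral(f_n) = 12.44.
Step 4: Fatou's lemma: integral(liminf_n f_n) <= liminf_n integral(f_n) = 5.47.
        So the integral of the pointwise liminf is at most 5.47.


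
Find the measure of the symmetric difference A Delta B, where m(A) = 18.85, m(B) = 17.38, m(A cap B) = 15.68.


m(A Delta B) = m(A) + m(B) - 2*m(A n B)
= 18.85 + 17.38 - 2*15.68
= 18.85 + 17.38 - 31.36
= 4.87


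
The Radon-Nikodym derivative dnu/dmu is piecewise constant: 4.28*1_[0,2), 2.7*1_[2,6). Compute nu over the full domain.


Integrate each piece of the Radon-Nikodym derivative:
Step 1: integral_0^2 4.28 dx = 4.28*(2-0) = 4.28*2 = 8.56
Step 2: integral_2^6 2.7 dx = 2.7*(6-2) = 2.7*4 = 10.8
Total: 8.56 + 10.8 = 19.36


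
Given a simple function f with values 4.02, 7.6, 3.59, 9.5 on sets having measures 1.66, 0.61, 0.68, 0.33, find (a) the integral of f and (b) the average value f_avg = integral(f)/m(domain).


Step 1: Integral = sum(value_i * measure_i)
= 4.02*1.66 + 7.6*0.61 + 3.59*0.68 + 9.5*0.33
= 6.6732 + 4.636 + 2.4412 + 3.135
= 16.8854
Step 2: Total measure of domain = 1.66 + 0.61 + 0.68 + 0.33 = 3.28
Step 3: Average value = 16.8854 / 3.28 = 5.147988


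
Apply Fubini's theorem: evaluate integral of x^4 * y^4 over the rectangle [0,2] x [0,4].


By Fubini's theorem, the double integral factors as a product of single integrals:
Step 1: integral_0^2 x^4 dx = [x^5/5] from 0 to 2
     = 2^5/5 = 6.4
Step 2: integral_0^4 y^4 dy = [y^5/5] from 0 to 4
     = 4^5/5 = 204.8
Step 3: Double integral = 6.4 * 204.8 = 1310.72


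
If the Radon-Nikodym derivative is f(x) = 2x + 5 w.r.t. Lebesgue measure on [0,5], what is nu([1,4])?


nu(A) = integral_A (dnu/dmu) dmu = integral_1^4 (2x + 5) dx
Step 1: Antiderivative F(x) = (2/2)x^2 + 5x
Step 2: F(4) = (2/2)*4^2 + 5*4 = 16 + 20 = 36
Step 3: F(1) = (2/2)*1^2 + 5*1 = 1 + 5 = 6
Step 4: nu([1,4]) = F(4) - F(1) = 36 - 6 = 30


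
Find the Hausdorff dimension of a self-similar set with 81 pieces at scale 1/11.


For a self-similar set with N copies scaled by 1/r:
dim_H = log(N)/log(r) = log(81)/log(11)
= 4.394449/2.397895
= 1.832628


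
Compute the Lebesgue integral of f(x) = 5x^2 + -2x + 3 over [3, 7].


The Lebesgue integral of a Riemann-integrable function agrees with the Riemann integral.
Antiderivative F(x) = (5/3)x^3 + (-2/2)x^2 + 3x
F(7) = (5/3)*7^3 + (-2/2)*7^2 + 3*7
     = (5/3)*343 + (-2/2)*49 + 3*7
     = 571.666667 + -49 + 21
     = 543.666667
F(3) = 45
Integral = F(7) - F(3) = 543.666667 - 45 = 498.666667


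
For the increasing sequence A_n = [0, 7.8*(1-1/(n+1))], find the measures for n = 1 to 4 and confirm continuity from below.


By continuity of measure from below: if A_n increases to A, then m(A_n) -> m(A).
Here A = [0, 7.8], so m(A) = 7.8
Step 1: a_1 = 7.8*(1 - 1/2) = 3.9, m(A_1) = 3.9
Step 2: a_2 = 7.8*(1 - 1/3) = 5.2, m(A_2) = 5.2
Step 3: a_3 = 7.8*(1 - 1/4) = 5.85, m(A_3) = 5.85
Step 4: a_4 = 7.8*(1 - 1/5) = 6.24, m(A_4) = 6.24
Limit: m(A_n) -> m([0,7.8]) = 7.8


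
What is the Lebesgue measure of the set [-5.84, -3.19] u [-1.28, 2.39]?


For pairwise disjoint intervals, m(union) = sum of lengths.
= (-3.19 - -5.84) + (2.39 - -1.28)
= 2.65 + 3.67
= 6.32


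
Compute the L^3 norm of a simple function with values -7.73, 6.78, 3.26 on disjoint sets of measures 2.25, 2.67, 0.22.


Step 1: Compute |f_i|^3 for each value:
  |-7.73|^3 = 461.889917
  |6.78|^3 = 311.665752
  |3.26|^3 = 34.645976
Step 2: Multiply by measures and sum:
  461.889917 * 2.25 = 1039.252313
  311.665752 * 2.67 = 832.147558
  34.645976 * 0.22 = 7.622115
Sum = 1039.252313 + 832.147558 + 7.622115 = 1879.021986
Step 3: Take the p-th root:
||f||_3 = (1879.021986)^(1/3) = 12.339871


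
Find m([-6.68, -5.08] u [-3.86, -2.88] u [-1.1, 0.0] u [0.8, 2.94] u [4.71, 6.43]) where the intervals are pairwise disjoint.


For pairwise disjoint intervals, m(union) = sum of lengths.
= (-5.08 - -6.68) + (-2.88 - -3.86) + (0.0 - -1.1) + (2.94 - 0.8) + (6.43 - 4.71)
= 1.6 + 0.98 + 1.1 + 2.14 + 1.72
= 7.54


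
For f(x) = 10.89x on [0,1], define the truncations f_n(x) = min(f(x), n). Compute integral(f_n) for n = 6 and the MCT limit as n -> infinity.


f(x) = 10.89x on [0,1]; f_n(x) = min(10.89x, n). At n = 6:
Step 1: f(x) reaches 6 at x = 6/10.89 = 0.550964
Step 2: integral(f_6) = integral(10.89x, 0, 0.550964) + integral(6, 0.550964, 1)
       = 10.89*0.550964^2/2 + 6*(1 - 0.550964)
       = 1.652893 + 2.694215
       = 4.347107
Step 3: As n -> infinity, f_n increases to f, so by MCT integral(f_n) -> integral(f) = 10.89/2 = 5.445.
Convergence: integral(f_6) = 4.347107 -> 5.445 as n -> infinity


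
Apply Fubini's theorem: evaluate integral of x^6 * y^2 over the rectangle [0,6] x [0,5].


By Fubini's theorem, the double integral factors as a product of single integrals:
Step 1: integral_0^6 x^6 dx = [x^7/7] from 0 to 6
     = 6^7/7 = 39990.857143
Step 2: integral_0^5 y^2 dy = [y^3/3] from 0 to 5
     = 5^3/3 = 41.666667
Step 3: Double integral = 39990.857143 * 41.666667 = 1.666286e+06


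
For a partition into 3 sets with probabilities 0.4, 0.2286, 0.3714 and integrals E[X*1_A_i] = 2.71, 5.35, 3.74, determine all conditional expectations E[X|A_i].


For each cell A_i: E[X|A_i] = E[X*1_A_i] / P(A_i)
Step 1: E[X|A_1] = 2.71 / 0.4 = 6.775
Step 2: E[X|A_2] = 5.35 / 0.2286 = 23.403325
Step 3: E[X|A_3] = 3.74 / 0.3714 = 10.070005
Verification: E[X] = sum E[X*1_A_i] = 2.71 + 5.35 + 3.74 = 11.8


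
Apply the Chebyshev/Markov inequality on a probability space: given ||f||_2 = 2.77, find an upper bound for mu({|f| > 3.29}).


Chebyshev/Markov inequality: mu(|f| > eps) <= (||f||_p / eps)^p
Step 1: ||f||_2 / eps = 2.77 / 3.29 = 0.841945
Step 2: Raise to power p = 2:
  (0.841945)^2 = 0.708872
Step 3: Therefore mu(|f| > 3.29) <= 0.708872


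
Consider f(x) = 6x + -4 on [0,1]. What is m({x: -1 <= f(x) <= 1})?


f^(-1)([-1, 1]) = {x : -1 <= 6x + -4 <= 1}
Solving: (-1 - -4)/6 <= x <= (1 - -4)/6
= [0.5, 0.833333]
Intersecting with [0,1]: [0.5, 0.833333]
Measure = 0.833333 - 0.5 = 0.333333


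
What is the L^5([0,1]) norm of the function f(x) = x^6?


Step 1: ||f||_5 = (integral_0^1 |x^6|^5 dx)^(1/5)
     = (integral_0^1 x^30 dx)^(1/5)
Step 2: integral_0^1 x^30 dx = [x^31/(31)] from 0 to 1 = 1^31/31
     = 1/31 = 0.032258
Step 3: ||f||_5 = (0.032258)^(1/5) = 0.503185


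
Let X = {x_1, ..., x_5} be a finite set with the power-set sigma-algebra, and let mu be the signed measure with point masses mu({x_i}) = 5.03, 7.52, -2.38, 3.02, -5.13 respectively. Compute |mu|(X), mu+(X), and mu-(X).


Step 1: Every measurable set is a union of atoms (the cells / points), so a Hahn decomposition is
  obtained by grouping atoms by sign: P = union of atoms with mu > 0, N = union of the remaining atoms.
  Atoms in P (indices): 1, 2, 4;  atoms in N (indices): 3, 5
  Positive values: 5.03, 7.52, 3.02
  Negative values: -2.38, -5.13
Step 2: mu+(X) = mu(P) = sum of positive atom values = 15.57
Step 3: mu-(X) = -mu(N) = sum of |negative atom values| = 7.51
Step 4: |mu|(X) = mu+(X) + mu-(X) = 15.57 + 7.51 = 23.08


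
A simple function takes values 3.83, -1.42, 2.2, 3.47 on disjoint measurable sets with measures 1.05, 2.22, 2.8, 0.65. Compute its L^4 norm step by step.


Step 1: Compute |f_i|^4 for each value:
  |3.83|^4 = 215.176627
  |-1.42|^4 = 4.065869
  |2.2|^4 = 23.4256
  |3.47|^4 = 144.983273
Step 2: Multiply by measures and sum:
  215.176627 * 1.05 = 225.935459
  4.065869 * 2.22 = 9.026229
  23.4256 * 2.8 = 65.59168
  144.983273 * 0.65 = 94.239127
Sum = 225.935459 + 9.026229 + 65.59168 + 94.239127 = 394.792495
Step 3: Take the p-th root:
||f||_4 = (394.792495)^(1/4) = 4.457509


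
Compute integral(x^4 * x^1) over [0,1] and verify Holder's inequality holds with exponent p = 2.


Step 1: Exact integral of f*g = integral(x^5, 0, 1) = 1/6
     = 0.166667
Step 2: Holder bound with p=2, q=2:
  ||f||_p = (integral x^8 dx)^(1/2) = (1/9)^(1/2) = 0.333333
  ||g||_q = (integral x^2 dx)^(1/2) = (1/3)^(1/2) = 0.57735
Step 3: Holder bound = ||f||_p * ||g||_q = 0.333333 * 0.57735 = 0.19245
Verification: 0.166667 <= 0.19245 (Holder holds)


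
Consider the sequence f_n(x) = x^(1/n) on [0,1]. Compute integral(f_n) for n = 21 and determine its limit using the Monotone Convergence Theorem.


At n = 21: f_21(x) = x^(1/21).
Step 1: integral(x^(1/21), 0, 1) = [x^(1/21+1) / (1/21+1)] from 0 to 1
     = 1 / (1/21 + 1) = 1 / ((21+1)/21) = 21/(21+1)
     = 21/22 = 0.954545
Step 2: As n -> infinity, f_n(x) = x^(1/n) -> 1 for x in (0,1], and f_n is increasing in n.
By MCT, lim_n integral(f_n) = integral(lim_n f_n) = integral(1, 0, 1) = 1.
Step 3: Verify convergence: 21/22 = 0.954545 -> 1


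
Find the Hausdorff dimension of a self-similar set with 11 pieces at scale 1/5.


For a self-similar set with N copies scaled by 1/r:
dim_H = log(N)/log(r) = log(11)/log(5)
= 2.397895/1.609438
= 1.489896


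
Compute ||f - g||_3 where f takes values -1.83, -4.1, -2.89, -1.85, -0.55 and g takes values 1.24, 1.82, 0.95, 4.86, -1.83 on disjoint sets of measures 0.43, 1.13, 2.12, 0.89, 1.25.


Step 1: Compute differences f_i - g_i:
  -1.83 - 1.24 = -3.07
  -4.1 - 1.82 = -5.92
  -2.89 - 0.95 = -3.84
  -1.85 - 4.86 = -6.71
  -0.55 - -1.83 = 1.28
Step 2: Compute |diff|^3 * measure for each set:
  |-3.07|^3 * 0.43 = 28.934443 * 0.43 = 12.44181
  |-5.92|^3 * 1.13 = 207.474688 * 1.13 = 234.446397
  |-3.84|^3 * 2.12 = 56.623104 * 2.12 = 120.04098
  |-6.71|^3 * 0.89 = 302.111711 * 0.89 = 268.879423
  |1.28|^3 * 1.25 = 2.097152 * 1.25 = 2.62144
Step 3: Sum = 638.430051
Step 4: ||f-g||_3 = (638.430051)^(1/3) = 8.610686


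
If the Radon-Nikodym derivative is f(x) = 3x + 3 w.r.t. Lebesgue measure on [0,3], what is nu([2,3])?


nu(A) = integral_A (dnu/dmu) dmu = integral_2^3 (3x + 3) dx
Step 1: Antiderivative F(x) = (3/2)x^2 + 3x
Step 2: F(3) = (3/2)*3^2 + 3*3 = 13.5 + 9 = 22.5
Step 3: F(2) = (3/2)*2^2 + 3*2 = 6 + 6 = 12
Step 4: nu([2,3]) = F(3) - F(2) = 22.5 - 12 = 10.5


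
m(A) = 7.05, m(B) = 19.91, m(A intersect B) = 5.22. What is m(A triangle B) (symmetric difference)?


m(A Delta B) = m(A) + m(B) - 2*m(A n B)
= 7.05 + 19.91 - 2*5.22
= 7.05 + 19.91 - 10.44
= 16.52


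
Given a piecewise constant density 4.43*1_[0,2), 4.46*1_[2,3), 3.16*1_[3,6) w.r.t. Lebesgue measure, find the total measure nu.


Integrate each piece of the Radon-Nikodym derivative:
Step 1: integral_0^2 4.43 dx = 4.43*(2-0) = 4.43*2 = 8.86
Step 2: integral_2^3 4.46 dx = 4.46*(3-2) = 4.46*1 = 4.46
Step 3: integral_3^6 3.16 dx = 3.16*(6-3) = 3.16*3 = 9.48
Total: 8.86 + 4.46 + 9.48 = 22.8


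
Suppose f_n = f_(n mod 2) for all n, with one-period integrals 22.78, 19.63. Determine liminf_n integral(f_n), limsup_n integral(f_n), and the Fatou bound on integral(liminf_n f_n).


The sequence (integral(f_n)) is periodic with period 2, repeating the values 22.78, 19.63 indefinitely.
Step 1: For a periodic sequence, every tail (a_m, a_(m+1), ...) contains all 2 period values infinitely often.
Step 2: Hence inf of every tail = min of the period values = min(22.78, 19.63) = 19.63.
        liminf_n integral(f_n) = sup over m of (inf of tail from m) = 19.63.
Step 3: Similarly sup of every tail = max of the period values = 22.78.
        limsup_n integral(f_n) = 22.78.
Step 4: Fatou's lemma: integral(liminf_n f_n) <= liminf_n integral(f_n) = 19.63.
        So the integral of the pointwise liminf is at most 19.63.


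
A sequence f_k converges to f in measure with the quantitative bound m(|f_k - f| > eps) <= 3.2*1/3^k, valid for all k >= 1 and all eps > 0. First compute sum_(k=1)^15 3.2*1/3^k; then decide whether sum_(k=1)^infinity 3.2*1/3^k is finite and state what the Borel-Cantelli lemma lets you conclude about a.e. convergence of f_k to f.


Step 1: List the terms 3.2*1/3^k for k = 1 to 15:
  k=1: 1.066667
  k=2: 0.355556
  k=3: 0.118519
  k=4: 0.039506
  k=5: 0.013169
  k=6: 0.00439
  k=7: 0.001463
  k=8: 4.877305e-04
  k=9: 1.625768e-04
  k=10: 5.419228e-05
  k=11: 1.806409e-05
  k=12: 6.021365e-06
  k=13: 2.007122e-06
  k=14: 6.690405e-07
  k=15: 2.230135e-07
Step 2: Partial sum = 1.066667 + 0.355556 + 0.118519 + 0.039506 + 0.013169 + 0.00439 + 0.001463 + 4.877305e-04 + 1.625768e-04 + 5.419228e-05 + 1.806409e-05 + 6.021365e-06 + 2.007122e-06 + 6.690405e-07 + 2.230135e-07
     = 1.6
Step 3: The full series sum_(k>=1) 3.2*1/3^k converges (geometric series with ratio 1/3 < 1; a constant multiple of a convergent series converges).
Step 4: Fix eps > 0. Since sum_k m(|f_k - f| > eps) < infinity, the Borel-Cantelli lemma gives
        m(limsup_k {|f_k - f| > eps}) = 0, i.e. for a.e. x, |f_k(x) - f(x)| <= eps for all large k.
        Applying this with eps = 1/j for j = 1, 2, ... and intersecting the countably many full-measure sets,
        for a.e. x we get limsup_k |f_k(x) - f(x)| <= 1/j for every j, hence f_k -> f almost everywhere.
Conclusion: series converges; Borel-Cantelli yields f_k -> f a.e.


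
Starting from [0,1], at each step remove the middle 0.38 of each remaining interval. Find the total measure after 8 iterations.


Step 1: At each step, fraction remaining = 1 - 0.38 = 0.62
Step 2: After 8 steps, measure = (0.62)^8
Result = 0.021834


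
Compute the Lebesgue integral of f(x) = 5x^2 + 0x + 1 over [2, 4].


The Lebesgue integral of a Riemann-integrable function agrees with the Riemann integral.
Antiderivative F(x) = (5/3)x^3 + (0/2)x^2 + 1x
F(4) = (5/3)*4^3 + (0/2)*4^2 + 1*4
     = (5/3)*64 + (0/2)*16 + 1*4
     = 106.666667 + 0.0 + 4
     = 110.666667
F(2) = 15.333333
Integral = F(4) - F(2) = 110.666667 - 15.333333 = 95.333333


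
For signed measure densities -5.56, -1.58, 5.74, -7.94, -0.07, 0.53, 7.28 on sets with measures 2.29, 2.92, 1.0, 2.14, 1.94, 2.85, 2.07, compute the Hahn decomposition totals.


Step 1: Compute signed measure on each set:
  Set 1: -5.56 * 2.29 = -12.7324
  Set 2: -1.58 * 2.92 = -4.6136
  Set 3: 5.74 * 1.0 = 5.74
  Set 4: -7.94 * 2.14 = -16.9916
  Set 5: -0.07 * 1.94 = -0.1358
  Set 6: 0.53 * 2.85 = 1.5105
  Set 7: 7.28 * 2.07 = 15.0696
Step 2: Total signed measure = (-12.7324) + (-4.6136) + (5.74) + (-16.9916) + (-0.1358) + (1.5105) + (15.0696)
     = -12.1533
Step 3: Positive part mu+(X) = sum of positive contributions = 22.3201
Step 4: Negative part mu-(X) = |sum of negative contributions| = 34.4734


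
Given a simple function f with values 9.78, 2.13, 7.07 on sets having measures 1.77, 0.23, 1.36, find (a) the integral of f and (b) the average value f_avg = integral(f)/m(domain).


Step 1: Integral = sum(value_i * measure_i)
= 9.78*1.77 + 2.13*0.23 + 7.07*1.36
= 17.3106 + 0.4899 + 9.6152
= 27.4157
Step 2: Total measure of domain = 1.77 + 0.23 + 1.36 = 3.36
Step 3: Average value = 27.4157 / 3.36 = 8.159435


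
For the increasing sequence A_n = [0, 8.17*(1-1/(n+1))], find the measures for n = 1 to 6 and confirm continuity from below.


By continuity of measure from below: if A_n increases to A, then m(A_n) -> m(A).
Here A = [0, 8.17], so m(A) = 8.17
Step 1: a_1 = 8.17*(1 - 1/2) = 4.085, m(A_1) = 4.085
Step 2: a_2 = 8.17*(1 - 1/3) = 5.4467, m(A_2) = 5.4467
Step 3: a_3 = 8.17*(1 - 1/4) = 6.1275, m(A_3) = 6.1275
Step 4: a_4 = 8.17*(1 - 1/5) = 6.536, m(A_4) = 6.536
Step 5: a_5 = 8.17*(1 - 1/6) = 6.8083, m(A_5) = 6.8083
Step 6: a_6 = 8.17*(1 - 1/7) = 7.0029, m(A_6) = 7.0029
Limit: m(A_n) -> m([0,8.17]) = 8.17


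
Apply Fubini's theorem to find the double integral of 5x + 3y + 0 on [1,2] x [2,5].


By Fubini, integrate in x first, then y.
Step 1: Fix y, integrate over x in [1,2]:
  integral(5x + 3y + 0, x=1..2)
  = 5*(2^2 - 1^2)/2 + (3y + 0)*(2 - 1)
  = 7.5 + (3y + 0)*1
  = 7.5 + 3y + 0
  = 7.5 + 3y
Step 2: Integrate over y in [2,5]:
  integral(7.5 + 3y, y=2..5)
  = 7.5*3 + 3*(5^2 - 2^2)/2
  = 22.5 + 31.5
  = 54


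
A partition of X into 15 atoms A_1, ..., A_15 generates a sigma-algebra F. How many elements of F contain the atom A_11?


Each element of F is a union of some subset S of the 15 atoms.
The element contains A_11 iff A_11 is in S.
So we count subsets S of {A_1,...,A_15} with A_11 in S: choose freely among the other 14 atoms.
Count = 2^(15-1) = 2^14 = 16384.
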